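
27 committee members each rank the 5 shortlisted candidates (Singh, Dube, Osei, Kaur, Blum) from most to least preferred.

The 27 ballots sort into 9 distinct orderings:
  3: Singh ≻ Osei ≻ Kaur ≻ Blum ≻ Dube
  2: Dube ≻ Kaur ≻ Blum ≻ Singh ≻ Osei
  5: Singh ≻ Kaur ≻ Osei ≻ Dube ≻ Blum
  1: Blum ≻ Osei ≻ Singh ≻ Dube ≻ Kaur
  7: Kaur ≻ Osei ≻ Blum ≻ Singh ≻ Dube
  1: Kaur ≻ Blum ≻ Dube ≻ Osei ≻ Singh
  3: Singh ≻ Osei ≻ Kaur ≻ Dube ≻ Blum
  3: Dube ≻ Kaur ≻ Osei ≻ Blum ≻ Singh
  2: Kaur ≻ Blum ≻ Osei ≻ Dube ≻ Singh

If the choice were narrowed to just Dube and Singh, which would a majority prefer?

Singh

Ballots ranking Dube above Singh: 2 + 1 + 3 + 2 = 8.
Ballots ranking Singh above Dube: 27 − 8 = 19.
Singh wins the head-to-head 19–8.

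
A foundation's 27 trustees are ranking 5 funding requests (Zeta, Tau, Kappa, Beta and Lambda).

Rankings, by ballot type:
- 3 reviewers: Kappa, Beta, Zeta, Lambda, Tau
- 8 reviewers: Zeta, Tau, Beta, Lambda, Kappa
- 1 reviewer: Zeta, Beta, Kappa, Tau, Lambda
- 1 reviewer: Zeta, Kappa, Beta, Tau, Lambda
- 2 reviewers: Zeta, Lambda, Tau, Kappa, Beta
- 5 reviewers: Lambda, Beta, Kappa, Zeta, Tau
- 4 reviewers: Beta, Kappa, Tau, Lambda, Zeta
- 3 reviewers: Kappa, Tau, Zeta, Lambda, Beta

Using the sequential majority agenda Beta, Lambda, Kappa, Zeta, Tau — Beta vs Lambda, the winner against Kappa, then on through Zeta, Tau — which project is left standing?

Zeta

Round 1: Beta vs Lambda — 17–10, Beta advances.
Round 2: Beta vs Kappa — 18–9, Beta advances.
Round 3: Beta vs Zeta — 12–15, Zeta advances.
Round 4: Zeta vs Tau — 20–7, Zeta advances.
The agenda winner is Zeta.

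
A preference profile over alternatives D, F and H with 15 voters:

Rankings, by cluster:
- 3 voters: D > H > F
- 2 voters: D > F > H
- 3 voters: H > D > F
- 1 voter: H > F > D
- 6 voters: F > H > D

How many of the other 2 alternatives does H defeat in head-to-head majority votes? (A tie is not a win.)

1

H against each rival (15 voters):
H vs D: 3+1+6 = 10 for H, 5 for D — H by 10–5.
H–F: F 8–7.
H beats D; loses to F — 1 pairwise win.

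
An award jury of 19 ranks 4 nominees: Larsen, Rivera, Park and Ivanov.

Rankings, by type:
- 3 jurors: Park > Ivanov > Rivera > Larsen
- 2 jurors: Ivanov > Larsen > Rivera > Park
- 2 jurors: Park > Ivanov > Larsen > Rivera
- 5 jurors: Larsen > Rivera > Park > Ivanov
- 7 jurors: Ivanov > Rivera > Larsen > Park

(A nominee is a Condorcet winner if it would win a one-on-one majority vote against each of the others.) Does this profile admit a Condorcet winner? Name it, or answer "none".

Check each pair by majority over 19 ballots:
Larsen vs Rivera: Larsen is ranked higher on 2+2+5 = 9 ballots, Rivera on 10. Rivera wins 10–9.
Larsen vs Park: 2+5+7 = 14 for Larsen, 5 for Park — Larsen by 14–5.
Larsen vs Ivanov: Larsen preferred on 5 ballots; Ivanov wins 14–5.
Rivera vs Park: 2+5+7 = 14 for Rivera, 5 for Park — Rivera by 14–5.
Rivera vs Ivanov: 5 for Rivera, 14 for Ivanov — Ivanov by 14–5.
Park vs Ivanov: Park preferred on 3+2+5 = 10 ballots; Park wins 10–9.
Each nominee drops at least one matchup (Larsen loses to Rivera; Rivera loses to Ivanov; Park loses to Larsen; Ivanov loses to Park); the cycle Larsen > Park > Ivanov > Larsen rules out a Condorcet winner.

none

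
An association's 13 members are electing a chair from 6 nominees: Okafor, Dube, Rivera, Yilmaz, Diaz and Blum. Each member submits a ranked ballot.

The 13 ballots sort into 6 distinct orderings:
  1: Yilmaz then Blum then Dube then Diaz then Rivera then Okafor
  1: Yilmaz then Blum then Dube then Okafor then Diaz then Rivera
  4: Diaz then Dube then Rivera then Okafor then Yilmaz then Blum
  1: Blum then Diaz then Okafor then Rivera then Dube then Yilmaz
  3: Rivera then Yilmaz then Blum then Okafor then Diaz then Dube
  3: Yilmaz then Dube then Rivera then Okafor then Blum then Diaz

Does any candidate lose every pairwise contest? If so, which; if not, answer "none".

none

Head-to-head results (13 voters):
Okafor vs Dube: 4 to 9, Dube.
Okafor–Rivera: Rivera 11–2.
Okafor vs Yilmaz: Yilmaz wins 8–5.
Okafor vs Diaz: Okafor wins 7–6.
Okafor–Blum: Okafor 7–6.
Dube–Rivera: Dube 9–4.
Dube vs Yilmaz: Dube is ranked higher on 4+1 = 5 ballots, Yilmaz on 8. Yilmaz wins 8–5.
Dube vs Diaz: 5 to 8, Diaz.
Dube vs Blum: 4+3 = 7 for Dube, 6 for Blum — Dube by 7–6.
Rivera–Yilmaz: Rivera 8–5.
Rivera–Diaz: Diaz 7–6.
Rivera vs Blum: 10 to 3, Rivera.
Yilmaz vs Diaz: Yilmaz, 8–5.
Yilmaz vs Blum: Yilmaz is ranked higher on 1+1+4+3+3 = 12 ballots, Blum on 1. Yilmaz wins 12–1.
Diaz vs Blum: Blum, 9–4.
No candidate is winless: Okafor beats Diaz; Dube beats Okafor; Rivera beats Okafor; Yilmaz beats Okafor; Diaz beats Dube; Blum beats Diaz. There is no Condorcet loser.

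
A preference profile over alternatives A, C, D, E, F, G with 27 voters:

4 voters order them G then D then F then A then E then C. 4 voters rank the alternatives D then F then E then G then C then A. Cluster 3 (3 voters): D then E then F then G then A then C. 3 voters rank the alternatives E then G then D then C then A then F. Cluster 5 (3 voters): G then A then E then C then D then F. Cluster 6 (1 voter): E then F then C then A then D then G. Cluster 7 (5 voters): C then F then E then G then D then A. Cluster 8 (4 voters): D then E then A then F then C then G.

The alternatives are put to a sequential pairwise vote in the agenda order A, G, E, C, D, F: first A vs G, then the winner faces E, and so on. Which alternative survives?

D

Round 1: A vs G — 5–22, G advances.
Round 2: G vs E — 7–20, E advances.
Round 3: E vs C — 22–5, E advances.
Round 4: E vs D — 12–15, D advances.
Round 5: D vs F — 21–6, D advances.
The agenda winner is D.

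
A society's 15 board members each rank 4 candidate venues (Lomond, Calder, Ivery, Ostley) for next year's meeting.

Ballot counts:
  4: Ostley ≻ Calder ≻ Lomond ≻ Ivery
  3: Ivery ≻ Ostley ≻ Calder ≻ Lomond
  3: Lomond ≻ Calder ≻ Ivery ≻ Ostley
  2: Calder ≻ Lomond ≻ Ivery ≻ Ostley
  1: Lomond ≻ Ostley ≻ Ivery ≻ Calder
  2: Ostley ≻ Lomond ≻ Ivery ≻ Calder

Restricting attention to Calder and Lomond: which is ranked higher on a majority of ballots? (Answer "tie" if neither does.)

Ballots ranking Calder above Lomond: 4 + 3 + 2 = 9.
Ballots ranking Lomond above Calder: 15 − 9 = 6.
Calder wins the head-to-head 9–6.

Calder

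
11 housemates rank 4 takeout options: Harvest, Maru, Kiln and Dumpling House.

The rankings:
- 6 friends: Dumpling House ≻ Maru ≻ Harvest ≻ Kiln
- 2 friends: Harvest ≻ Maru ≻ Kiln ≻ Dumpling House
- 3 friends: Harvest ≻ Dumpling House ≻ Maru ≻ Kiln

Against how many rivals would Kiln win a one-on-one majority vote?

0

Kiln against each rival (11 friends):
Kiln vs Harvest: 0 to 11, Harvest.
Kiln vs Maru: Maru, 11–0.
Kiln vs Dumpling House: Dumpling House wins 9–2.
Kiln beats no one; loses to Harvest, Maru, Dumpling House — 0 pairwise wins.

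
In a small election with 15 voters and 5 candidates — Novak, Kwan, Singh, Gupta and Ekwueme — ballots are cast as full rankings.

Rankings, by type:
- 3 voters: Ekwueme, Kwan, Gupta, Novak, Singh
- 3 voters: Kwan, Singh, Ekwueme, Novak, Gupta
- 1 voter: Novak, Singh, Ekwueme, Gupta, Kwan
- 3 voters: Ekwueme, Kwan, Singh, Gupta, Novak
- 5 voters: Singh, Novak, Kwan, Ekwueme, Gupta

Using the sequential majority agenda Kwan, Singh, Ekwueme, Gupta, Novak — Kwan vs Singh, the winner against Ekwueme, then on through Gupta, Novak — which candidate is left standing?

Kwan

Round 1: Kwan vs Singh — 9–6, Kwan advances.
Round 2: Kwan vs Ekwueme — 8–7, Kwan advances.
Round 3: Kwan vs Gupta — 14–1, Kwan advances.
Round 4: Kwan vs Novak — 9–6, Kwan advances.
Kwan survives the agenda.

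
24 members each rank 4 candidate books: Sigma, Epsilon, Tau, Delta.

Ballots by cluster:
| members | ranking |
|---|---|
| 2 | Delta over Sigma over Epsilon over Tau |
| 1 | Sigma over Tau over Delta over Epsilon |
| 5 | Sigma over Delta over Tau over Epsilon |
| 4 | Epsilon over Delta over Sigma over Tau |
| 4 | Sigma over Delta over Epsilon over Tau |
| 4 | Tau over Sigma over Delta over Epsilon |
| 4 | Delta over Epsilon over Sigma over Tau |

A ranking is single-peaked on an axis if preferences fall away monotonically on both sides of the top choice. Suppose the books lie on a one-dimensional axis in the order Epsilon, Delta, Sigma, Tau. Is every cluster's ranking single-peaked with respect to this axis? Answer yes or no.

Axis positions: Epsilon=1, Delta=2, Sigma=3, Tau=4.
Cluster 1 (peak Delta at position 2): ranking walks positions 2-3-1-4, expanding outward from the peak — single-peaked.
Cluster 2 (peak Sigma at position 3): ranking walks positions 3-4-2-1, expanding outward from the peak — single-peaked.
Cluster 3 (peak Sigma at position 3): ranking walks positions 3-2-4-1, expanding outward from the peak — single-peaked.
Cluster 4 (peak Epsilon at position 1): ranking walks positions 1-2-3-4, expanding outward from the peak — single-peaked.
Cluster 5 (peak Sigma at position 3): ranking walks positions 3-2-1-4, expanding outward from the peak — single-peaked.
Cluster 6 (peak Tau at position 4): ranking walks positions 4-3-2-1, expanding outward from the peak — single-peaked.
Cluster 7 (peak Delta at position 2): ranking walks positions 2-1-3-4, expanding outward from the peak — single-peaked.
Every ranking is single-peaked on this axis.

yes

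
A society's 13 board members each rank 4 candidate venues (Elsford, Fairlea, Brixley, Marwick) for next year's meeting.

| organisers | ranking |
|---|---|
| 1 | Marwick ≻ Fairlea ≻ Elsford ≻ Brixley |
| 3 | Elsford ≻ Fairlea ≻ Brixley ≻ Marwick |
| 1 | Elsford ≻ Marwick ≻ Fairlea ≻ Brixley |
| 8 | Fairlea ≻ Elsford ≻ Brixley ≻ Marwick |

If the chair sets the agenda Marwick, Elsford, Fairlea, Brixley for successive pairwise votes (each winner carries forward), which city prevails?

Round 1: Marwick vs Elsford — 1–12, Elsford advances.
Round 2: Elsford vs Fairlea — 4–9, Fairlea advances.
Round 3: Fairlea vs Brixley — 13–0, Fairlea advances.
Fairlea survives the agenda.

Fairlea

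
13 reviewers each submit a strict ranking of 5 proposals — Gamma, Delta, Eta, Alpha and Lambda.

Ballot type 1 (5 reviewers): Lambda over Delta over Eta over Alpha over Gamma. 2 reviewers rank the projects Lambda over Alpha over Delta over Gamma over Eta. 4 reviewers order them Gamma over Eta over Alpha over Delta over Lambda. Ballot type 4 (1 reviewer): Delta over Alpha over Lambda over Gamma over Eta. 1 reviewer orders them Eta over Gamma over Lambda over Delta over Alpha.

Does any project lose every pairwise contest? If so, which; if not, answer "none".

Head-to-head results (13 reviewers):
Gamma vs Delta: 5 to 8, Delta.
Gamma–Eta: Gamma 7–6.
Gamma–Alpha: Alpha 8–5.
Gamma vs Lambda: 5 to 8, Lambda.
Delta vs Eta: Delta, 8–5.
Delta vs Alpha: Delta preferred on 5+1+1 = 7 ballots; Delta wins 7–6.
Delta vs Lambda: Delta preferred on 4+1 = 5 ballots; Lambda wins 8–5.
Eta vs Alpha: Eta is ranked higher on 5+4+1 = 10 ballots, Alpha on 3. Eta wins 10–3.
Eta vs Lambda: Lambda, 8–5.
Alpha vs Lambda: Alpha is ranked higher on 4+1 = 5 ballots, Lambda on 8. Lambda wins 8–5.
No project is winless: Gamma beats Eta; Delta beats Gamma; Eta beats Alpha; Alpha beats Gamma; Lambda beats Gamma. There is no Condorcet loser.

none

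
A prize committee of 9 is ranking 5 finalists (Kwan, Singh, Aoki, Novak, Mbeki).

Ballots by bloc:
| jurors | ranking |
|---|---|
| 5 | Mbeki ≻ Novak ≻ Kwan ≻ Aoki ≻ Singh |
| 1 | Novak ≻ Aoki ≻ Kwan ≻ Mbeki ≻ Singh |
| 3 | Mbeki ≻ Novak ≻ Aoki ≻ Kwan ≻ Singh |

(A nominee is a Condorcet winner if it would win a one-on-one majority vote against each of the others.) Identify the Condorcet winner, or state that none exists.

Check each pair by majority over 9 ballots:
Kwan vs Singh: Kwan is ranked higher on 5+1+3 = 9 ballots, Singh on 0. Kwan wins 9–0.
Kwan vs Aoki: Kwan is ranked higher on 5 ballots, Aoki on 4. Kwan wins 5–4.
Kwan vs Novak: 0 for Kwan, 9 for Novak — Novak by 9–0.
Kwan vs Mbeki: 1 to 8, Mbeki.
Singh vs Aoki: 0 for Singh, 9 for Aoki — Aoki by 9–0.
Singh vs Novak: Singh preferred on 0 ballots; Novak wins 9–0.
Singh vs Mbeki: Singh preferred on 0 ballots; Mbeki wins 9–0.
Aoki vs Novak: 0 for Aoki, 9 for Novak — Novak by 9–0.
Aoki vs Mbeki: Aoki preferred on 1 ballot; Mbeki wins 8–1.
Novak vs Mbeki: 1 for Novak, 8 for Mbeki — Mbeki by 8–1.
Mbeki wins every pairwise contest, so Mbeki is the Condorcet winner.

Mbeki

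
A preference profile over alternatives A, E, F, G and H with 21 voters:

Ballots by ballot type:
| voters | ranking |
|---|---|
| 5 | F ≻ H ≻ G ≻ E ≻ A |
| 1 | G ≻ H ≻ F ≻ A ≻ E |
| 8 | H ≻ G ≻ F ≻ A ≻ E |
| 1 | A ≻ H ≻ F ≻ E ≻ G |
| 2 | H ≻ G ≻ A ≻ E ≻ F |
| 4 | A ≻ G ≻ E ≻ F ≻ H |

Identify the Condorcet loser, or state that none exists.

Head-to-head results (21 voters):
A vs E: A preferred on 1+8+1+2+4 = 16 ballots; A wins 16–5.
A vs F: F wins 14–7.
A vs G: A preferred on 1+4 = 5 ballots; G wins 16–5.
A vs H: 1+4 = 5 for A, 16 for H — H by 16–5.
E–F: F 15–6.
E vs G: 1 to 20, G.
E vs H: 4 to 17, H.
F vs G: F is ranked higher on 5+1 = 6 ballots, G on 15. G wins 15–6.
F–H: H 12–9.
G vs H: G is ranked higher on 1+4 = 5 ballots, H on 16. H wins 16–5.
Only E has no wins; E is the Condorcet loser.

E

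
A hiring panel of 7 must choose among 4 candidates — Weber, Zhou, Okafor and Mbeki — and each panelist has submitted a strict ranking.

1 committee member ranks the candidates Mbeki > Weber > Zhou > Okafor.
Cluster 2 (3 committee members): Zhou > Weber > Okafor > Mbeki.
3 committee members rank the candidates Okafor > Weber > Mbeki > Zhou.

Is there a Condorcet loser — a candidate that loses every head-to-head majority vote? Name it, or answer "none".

none

Pairwise majorities:
Weber vs Zhou: Weber is ranked higher on 1+3 = 4 ballots, Zhou on 3. Weber wins 4–3.
Weber vs Okafor: Weber, 4–3.
Weber vs Mbeki: 3+3 = 6 for Weber, 1 for Mbeki — Weber by 6–1.
Zhou vs Okafor: Zhou is ranked higher on 1+3 = 4 ballots, Okafor on 3. Zhou wins 4–3.
Zhou vs Mbeki: 3 for Zhou, 4 for Mbeki — Mbeki by 4–3.
Okafor vs Mbeki: Okafor, 6–1.
Each candidate has at least one pairwise win (Weber beats Zhou; Zhou beats Okafor; Okafor beats Mbeki; Mbeki beats Zhou) — no Condorcet loser.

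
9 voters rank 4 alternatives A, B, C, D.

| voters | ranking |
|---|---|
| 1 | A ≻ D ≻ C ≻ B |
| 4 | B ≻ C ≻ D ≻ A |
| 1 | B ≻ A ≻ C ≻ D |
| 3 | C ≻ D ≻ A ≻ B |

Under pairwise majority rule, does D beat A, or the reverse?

D

Ballots ranking D above A: 4 + 3 = 7.
Ballots ranking A above D: 9 − 7 = 2.
D wins the head-to-head 7–2.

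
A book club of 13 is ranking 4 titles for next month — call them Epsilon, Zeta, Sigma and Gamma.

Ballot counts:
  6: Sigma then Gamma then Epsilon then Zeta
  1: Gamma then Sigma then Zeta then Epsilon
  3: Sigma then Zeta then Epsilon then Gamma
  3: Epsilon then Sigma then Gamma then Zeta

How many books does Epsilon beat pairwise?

Epsilon against each rival (13 members):
Epsilon vs Zeta: 6+3 = 9 for Epsilon, 4 for Zeta — Epsilon by 9–4.
Epsilon vs Sigma: Epsilon is ranked higher on 3 ballots, Sigma on 10. Sigma wins 10–3.
Epsilon vs Gamma: 3+3 = 6 for Epsilon, 7 for Gamma — Gamma by 7–6.
Epsilon beats Zeta; loses to Sigma, Gamma — 1 pairwise win.

1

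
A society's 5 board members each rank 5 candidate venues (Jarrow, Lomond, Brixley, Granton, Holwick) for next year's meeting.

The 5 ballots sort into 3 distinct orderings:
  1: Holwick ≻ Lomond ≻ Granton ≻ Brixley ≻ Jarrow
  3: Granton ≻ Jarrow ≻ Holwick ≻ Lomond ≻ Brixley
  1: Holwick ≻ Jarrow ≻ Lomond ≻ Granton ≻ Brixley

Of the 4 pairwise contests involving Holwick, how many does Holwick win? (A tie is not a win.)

Holwick against each rival (5 organisers):
Holwick vs Jarrow: Jarrow, 3–2.
Holwick vs Lomond: 1+3+1 = 5 for Holwick, 0 for Lomond — Holwick by 5–0.
Holwick vs Brixley: Holwick preferred on 1+3+1 = 5 ballots; Holwick wins 5–0.
Holwick vs Granton: 2 to 3, Granton.
Holwick beats Lomond, Brixley; loses to Jarrow, Granton — 2 pairwise wins.

2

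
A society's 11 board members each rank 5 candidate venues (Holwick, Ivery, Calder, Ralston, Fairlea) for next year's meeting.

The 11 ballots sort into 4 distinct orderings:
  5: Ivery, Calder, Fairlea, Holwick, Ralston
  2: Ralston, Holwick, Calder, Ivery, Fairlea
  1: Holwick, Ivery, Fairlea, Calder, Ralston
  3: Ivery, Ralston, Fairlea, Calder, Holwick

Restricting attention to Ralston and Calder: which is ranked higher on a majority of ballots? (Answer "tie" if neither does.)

Calder

Ballots ranking Ralston above Calder: 2 + 3 = 5.
Ballots ranking Calder above Ralston: 11 − 5 = 6.
Calder wins the head-to-head 6–5.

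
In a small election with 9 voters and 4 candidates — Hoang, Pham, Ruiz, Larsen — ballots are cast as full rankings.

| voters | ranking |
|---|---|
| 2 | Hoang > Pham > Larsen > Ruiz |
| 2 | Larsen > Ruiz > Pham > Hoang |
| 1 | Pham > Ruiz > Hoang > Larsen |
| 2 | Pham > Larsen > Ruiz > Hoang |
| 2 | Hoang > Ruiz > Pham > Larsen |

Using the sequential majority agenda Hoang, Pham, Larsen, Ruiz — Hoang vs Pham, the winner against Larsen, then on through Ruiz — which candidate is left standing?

Pham

Round 1: Hoang vs Pham — 4–5, Pham advances.
Round 2: Pham vs Larsen — 7–2, Pham advances.
Round 3: Pham vs Ruiz — 5–4, Pham advances.
The agenda winner is Pham.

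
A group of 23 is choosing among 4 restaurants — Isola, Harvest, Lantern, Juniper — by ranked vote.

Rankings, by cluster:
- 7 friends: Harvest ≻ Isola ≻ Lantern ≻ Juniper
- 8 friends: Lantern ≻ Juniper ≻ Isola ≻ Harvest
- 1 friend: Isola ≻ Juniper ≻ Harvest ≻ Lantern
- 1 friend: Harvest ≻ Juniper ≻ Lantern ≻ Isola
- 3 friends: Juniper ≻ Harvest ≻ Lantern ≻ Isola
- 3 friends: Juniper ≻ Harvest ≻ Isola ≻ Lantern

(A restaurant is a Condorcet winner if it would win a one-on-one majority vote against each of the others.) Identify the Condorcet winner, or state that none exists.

Pairwise majorities:
Isola vs Harvest: Harvest wins 14–9.
Isola vs Lantern: Lantern, 12–11.
Isola vs Juniper: Juniper, 15–8.
Harvest vs Lantern: Harvest, 15–8.
Harvest vs Juniper: Juniper, 15–8.
Lantern–Juniper: Lantern 15–8.
No restaurant is unbeaten: Isola loses to Harvest; Harvest loses to Juniper; Lantern loses to Harvest; Juniper loses to Lantern. In particular Harvest > Lantern > Juniper > Harvest is a majority cycle — no Condorcet winner exists.

none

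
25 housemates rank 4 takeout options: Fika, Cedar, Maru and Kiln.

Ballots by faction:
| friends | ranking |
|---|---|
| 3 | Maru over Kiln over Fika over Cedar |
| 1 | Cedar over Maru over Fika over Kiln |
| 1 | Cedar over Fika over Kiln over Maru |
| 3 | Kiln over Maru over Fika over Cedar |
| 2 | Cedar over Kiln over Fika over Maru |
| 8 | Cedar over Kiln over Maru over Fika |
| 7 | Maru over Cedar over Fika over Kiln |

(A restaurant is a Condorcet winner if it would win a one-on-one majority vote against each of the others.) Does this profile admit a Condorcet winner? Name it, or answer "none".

none

Pairwise majorities:
Fika vs Cedar: 6 to 19, Cedar.
Fika vs Maru: Maru, 22–3.
Fika vs Kiln: Kiln wins 16–9.
Cedar vs Maru: Cedar is ranked higher on 1+1+2+8 = 12 ballots, Maru on 13. Maru wins 13–12.
Cedar vs Kiln: Cedar preferred on 1+1+2+8+7 = 19 ballots; Cedar wins 19–6.
Maru vs Kiln: Kiln wins 14–11.
Every restaurant loses at least once (Fika loses to Cedar; Cedar loses to Maru; Maru loses to Kiln; Kiln loses to Cedar). The majority relation contains the cycle Cedar > Kiln > Maru > Cedar, so there is no Condorcet winner.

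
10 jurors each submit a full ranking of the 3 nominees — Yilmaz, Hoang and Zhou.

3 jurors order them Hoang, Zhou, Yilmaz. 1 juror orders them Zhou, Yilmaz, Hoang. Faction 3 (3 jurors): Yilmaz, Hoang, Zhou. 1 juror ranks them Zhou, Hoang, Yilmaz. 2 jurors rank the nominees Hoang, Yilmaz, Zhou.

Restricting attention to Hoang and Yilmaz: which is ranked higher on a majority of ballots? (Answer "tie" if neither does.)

Ballots ranking Hoang above Yilmaz: 3 + 1 + 2 = 6.
Ballots ranking Yilmaz above Hoang: 10 − 6 = 4.
Hoang wins the head-to-head 6–4.

Hoang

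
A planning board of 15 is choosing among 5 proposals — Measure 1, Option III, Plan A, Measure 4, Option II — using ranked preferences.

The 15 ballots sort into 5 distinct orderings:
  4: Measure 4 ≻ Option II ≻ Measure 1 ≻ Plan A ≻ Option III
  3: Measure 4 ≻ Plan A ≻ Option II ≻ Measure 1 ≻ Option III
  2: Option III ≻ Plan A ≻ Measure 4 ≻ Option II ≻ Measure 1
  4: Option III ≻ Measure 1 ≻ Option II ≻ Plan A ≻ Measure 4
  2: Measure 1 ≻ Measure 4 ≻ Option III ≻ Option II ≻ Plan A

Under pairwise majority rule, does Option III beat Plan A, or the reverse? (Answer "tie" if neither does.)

Ballots ranking Option III above Plan A: 2 + 4 + 2 = 8.
Ballots ranking Plan A above Option III: 15 − 8 = 7.
Option III wins the head-to-head 8–7.

Option III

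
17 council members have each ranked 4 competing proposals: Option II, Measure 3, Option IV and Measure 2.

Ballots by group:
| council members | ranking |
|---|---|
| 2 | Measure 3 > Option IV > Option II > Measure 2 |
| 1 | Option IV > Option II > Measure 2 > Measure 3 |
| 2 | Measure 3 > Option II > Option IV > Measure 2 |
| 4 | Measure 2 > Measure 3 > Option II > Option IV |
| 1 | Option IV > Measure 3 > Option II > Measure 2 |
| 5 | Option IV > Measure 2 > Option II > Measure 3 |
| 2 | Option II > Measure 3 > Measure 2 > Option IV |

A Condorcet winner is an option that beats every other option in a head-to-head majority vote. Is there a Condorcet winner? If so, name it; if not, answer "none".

Pairwise majorities:
Option II vs Measure 3: 8 to 9, Measure 3.
Option II vs Option IV: Option II is ranked higher on 2+4+2 = 8 ballots, Option IV on 9. Option IV wins 9–8.
Option II vs Measure 2: Option II is ranked higher on 2+1+2+1+2 = 8 ballots, Measure 2 on 9. Measure 2 wins 9–8.
Measure 3 vs Option IV: Measure 3 is ranked higher on 2+2+4+2 = 10 ballots, Option IV on 7. Measure 3 wins 10–7.
Measure 3 vs Measure 2: Measure 3 preferred on 2+2+1+2 = 7 ballots; Measure 2 wins 10–7.
Option IV vs Measure 2: 11 to 6, Option IV.
No option is unbeaten: Option II loses to Measure 3; Measure 3 loses to Measure 2; Option IV loses to Measure 3; Measure 2 loses to Option IV. In particular Measure 3 → Option IV → Measure 2 → Measure 3 is a majority cycle — no Condorcet winner exists.

none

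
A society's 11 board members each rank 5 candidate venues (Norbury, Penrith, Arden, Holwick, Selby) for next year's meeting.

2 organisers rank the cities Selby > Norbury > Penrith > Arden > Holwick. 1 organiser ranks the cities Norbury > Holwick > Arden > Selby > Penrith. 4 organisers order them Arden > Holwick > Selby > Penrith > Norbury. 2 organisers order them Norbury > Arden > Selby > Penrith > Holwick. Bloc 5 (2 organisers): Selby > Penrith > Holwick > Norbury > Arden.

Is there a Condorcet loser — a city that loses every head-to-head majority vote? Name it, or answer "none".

Pairwise majorities:
Norbury vs Penrith: Penrith, 6–5.
Norbury vs Arden: Norbury, 7–4.
Norbury–Holwick: Holwick 6–5.
Norbury vs Selby: Norbury is ranked higher on 1+2 = 3 ballots, Selby on 8. Selby wins 8–3.
Penrith vs Arden: Arden, 7–4.
Penrith vs Holwick: 6 to 5, Penrith.
Penrith vs Selby: Penrith preferred on 0 ballots; Selby wins 11–0.
Arden vs Holwick: Arden is ranked higher on 2+4+2 = 8 ballots, Holwick on 3. Arden wins 8–3.
Arden vs Selby: Arden, 7–4.
Holwick vs Selby: Selby wins 6–5.
Every city wins at least one matchup (Norbury beats Arden; Penrith beats Norbury; Arden beats Penrith; Holwick beats Norbury; Selby beats Norbury), so there is no Condorcet loser.

none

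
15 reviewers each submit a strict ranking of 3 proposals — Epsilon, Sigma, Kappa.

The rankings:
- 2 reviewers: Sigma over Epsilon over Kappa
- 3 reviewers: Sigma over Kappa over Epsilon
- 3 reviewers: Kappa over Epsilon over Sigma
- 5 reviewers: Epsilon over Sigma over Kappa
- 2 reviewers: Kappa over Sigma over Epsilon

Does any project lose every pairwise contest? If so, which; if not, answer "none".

Head-to-head results (15 reviewers):
Epsilon vs Sigma: Epsilon wins 8–7.
Epsilon–Kappa: Kappa 8–7.
Sigma vs Kappa: 2+3+5 = 10 for Sigma, 5 for Kappa — Sigma by 10–5.
No project is winless: Epsilon beats Sigma; Sigma beats Kappa; Kappa beats Epsilon. There is no Condorcet loser.

none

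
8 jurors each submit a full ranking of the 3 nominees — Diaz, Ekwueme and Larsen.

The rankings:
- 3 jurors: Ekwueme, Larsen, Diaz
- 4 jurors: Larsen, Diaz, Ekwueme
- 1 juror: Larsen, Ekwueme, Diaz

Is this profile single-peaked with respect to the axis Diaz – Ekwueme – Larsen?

Axis positions: Diaz=1, Ekwueme=2, Larsen=3.
Type 1 (peak Ekwueme at position 2): ranking walks positions 2-3-1, expanding outward from the peak — single-peaked.
Type 2: ranking walks positions 3-1-2; Diaz is ranked above Ekwueme even though Ekwueme lies between Diaz and the peak Larsen on the axis — preferences dip and rise again. Not single-peaked.
Type 3 (peak Larsen at position 3): ranking walks positions 3-2-1, expanding outward from the peak — single-peaked.
Type 2 violates single-peakedness, so the profile is not single-peaked on this axis.

no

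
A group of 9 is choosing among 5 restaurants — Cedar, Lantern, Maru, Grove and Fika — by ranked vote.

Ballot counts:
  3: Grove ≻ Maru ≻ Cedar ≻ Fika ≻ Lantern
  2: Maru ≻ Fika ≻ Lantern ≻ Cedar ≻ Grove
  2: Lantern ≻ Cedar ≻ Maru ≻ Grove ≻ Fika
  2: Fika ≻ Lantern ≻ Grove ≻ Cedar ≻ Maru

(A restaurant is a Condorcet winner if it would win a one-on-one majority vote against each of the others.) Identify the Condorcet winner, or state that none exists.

Check each pair by majority over 9 ballots:
Cedar vs Lantern: Lantern, 6–3.
Cedar vs Maru: Maru wins 5–4.
Cedar–Grove: Grove 5–4.
Cedar vs Fika: Cedar, 5–4.
Lantern vs Maru: Maru wins 5–4.
Lantern–Grove: Lantern 6–3.
Lantern vs Fika: Fika wins 7–2.
Maru vs Grove: Grove, 5–4.
Maru–Fika: Maru 7–2.
Grove vs Fika: Grove, 5–4.
Each restaurant drops at least one matchup (Cedar loses to Lantern; Lantern loses to Maru; Maru loses to Grove; Grove loses to Lantern; Fika loses to Cedar); the cycle Cedar beats Fika beats Lantern beats Cedar rules out a Condorcet winner.

none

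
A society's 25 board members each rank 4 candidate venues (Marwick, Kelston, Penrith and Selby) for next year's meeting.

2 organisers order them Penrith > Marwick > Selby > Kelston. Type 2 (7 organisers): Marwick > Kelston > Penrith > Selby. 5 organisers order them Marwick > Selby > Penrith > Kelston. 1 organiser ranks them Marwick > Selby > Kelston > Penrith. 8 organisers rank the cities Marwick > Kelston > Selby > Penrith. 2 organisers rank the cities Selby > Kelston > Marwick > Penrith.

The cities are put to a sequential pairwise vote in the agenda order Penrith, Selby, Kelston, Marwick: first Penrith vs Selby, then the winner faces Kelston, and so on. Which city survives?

Marwick

Round 1: Penrith vs Selby — 9–16, Selby advances.
Round 2: Selby vs Kelston — 10–15, Kelston advances.
Round 3: Kelston vs Marwick — 2–23, Marwick advances.
The agenda winner is Marwick.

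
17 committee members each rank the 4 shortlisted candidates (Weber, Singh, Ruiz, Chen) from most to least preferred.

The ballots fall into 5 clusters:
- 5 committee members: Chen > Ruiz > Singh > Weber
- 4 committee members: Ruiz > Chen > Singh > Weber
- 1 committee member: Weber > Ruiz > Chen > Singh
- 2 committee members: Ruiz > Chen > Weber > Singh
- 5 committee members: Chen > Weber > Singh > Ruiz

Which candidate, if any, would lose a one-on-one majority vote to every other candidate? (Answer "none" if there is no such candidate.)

Pairwise majorities:
Weber vs Singh: Weber is ranked higher on 1+2+5 = 8 ballots, Singh on 9. Singh wins 9–8.
Weber vs Ruiz: Ruiz, 11–6.
Weber vs Chen: Chen, 16–1.
Singh vs Ruiz: 5 for Singh, 12 for Ruiz — Ruiz by 12–5.
Singh vs Chen: Chen wins 17–0.
Ruiz vs Chen: Chen, 10–7.
Only Weber has no wins; Weber is the Condorcet loser.

Weber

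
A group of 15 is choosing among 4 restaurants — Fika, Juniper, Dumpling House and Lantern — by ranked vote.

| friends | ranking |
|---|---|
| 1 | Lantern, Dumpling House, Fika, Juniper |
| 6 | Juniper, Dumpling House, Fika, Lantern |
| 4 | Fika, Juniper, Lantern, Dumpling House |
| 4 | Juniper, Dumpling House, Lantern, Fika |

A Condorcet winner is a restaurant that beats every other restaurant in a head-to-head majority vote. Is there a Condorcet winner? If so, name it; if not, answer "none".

Pairwise majorities:
Fika vs Juniper: Juniper, 10–5.
Fika vs Dumpling House: Dumpling House wins 11–4.
Fika vs Lantern: Fika wins 10–5.
Juniper vs Dumpling House: Juniper, 14–1.
Juniper vs Lantern: Juniper, 14–1.
Dumpling House vs Lantern: Dumpling House wins 10–5.
Only Juniper has no losses; Juniper is the Condorcet winner.

Juniper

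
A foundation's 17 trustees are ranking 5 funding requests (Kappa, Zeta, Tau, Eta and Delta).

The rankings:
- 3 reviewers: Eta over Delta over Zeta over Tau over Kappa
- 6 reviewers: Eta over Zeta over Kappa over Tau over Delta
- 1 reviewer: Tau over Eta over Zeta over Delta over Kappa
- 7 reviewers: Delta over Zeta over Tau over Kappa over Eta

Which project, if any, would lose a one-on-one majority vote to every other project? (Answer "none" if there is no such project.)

Kappa

Pairwise majorities:
Kappa vs Zeta: Zeta, 17–0.
Kappa vs Tau: Kappa is ranked higher on 6 ballots, Tau on 11. Tau wins 11–6.
Kappa vs Eta: 7 to 10, Eta.
Kappa vs Delta: 6 to 11, Delta.
Zeta–Tau: Zeta 16–1.
Zeta–Eta: Eta 10–7.
Zeta vs Delta: Delta wins 10–7.
Tau vs Eta: Tau preferred on 1+7 = 8 ballots; Eta wins 9–8.
Tau–Delta: Delta 10–7.
Eta vs Delta: Eta is ranked higher on 3+6+1 = 10 ballots, Delta on 7. Eta wins 10–7.
Only Kappa has no wins; Kappa is the Condorcet loser.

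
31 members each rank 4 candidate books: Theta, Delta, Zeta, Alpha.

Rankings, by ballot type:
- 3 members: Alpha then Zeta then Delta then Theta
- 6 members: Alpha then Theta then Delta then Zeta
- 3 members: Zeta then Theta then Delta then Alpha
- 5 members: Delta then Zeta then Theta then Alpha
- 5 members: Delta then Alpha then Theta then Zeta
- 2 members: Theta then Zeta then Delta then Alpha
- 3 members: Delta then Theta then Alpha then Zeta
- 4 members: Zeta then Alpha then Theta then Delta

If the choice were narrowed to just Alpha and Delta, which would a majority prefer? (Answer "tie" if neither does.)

Ballots ranking Alpha above Delta: 3 + 6 + 4 = 13.
Ballots ranking Delta above Alpha: 31 − 13 = 18.
Delta wins the head-to-head 18–13.

Delta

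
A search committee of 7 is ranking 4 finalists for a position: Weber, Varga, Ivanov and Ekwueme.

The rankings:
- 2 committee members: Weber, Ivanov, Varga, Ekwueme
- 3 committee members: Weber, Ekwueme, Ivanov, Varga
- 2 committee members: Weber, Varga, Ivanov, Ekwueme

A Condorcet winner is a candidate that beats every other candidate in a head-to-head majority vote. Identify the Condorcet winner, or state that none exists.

Pairwise majorities:
Weber vs Varga: 7 to 0, Weber.
Weber vs Ivanov: 2+3+2 = 7 for Weber, 0 for Ivanov — Weber by 7–0.
Weber vs Ekwueme: 2+3+2 = 7 for Weber, 0 for Ekwueme — Weber by 7–0.
Varga vs Ivanov: Varga preferred on 2 ballots; Ivanov wins 5–2.
Varga vs Ekwueme: Varga preferred on 2+2 = 4 ballots; Varga wins 4–3.
Ivanov vs Ekwueme: Ivanov is ranked higher on 2+2 = 4 ballots, Ekwueme on 3. Ivanov wins 4–3.
Weber defeats every rival head-to-head and is the Condorcet winner.

Weber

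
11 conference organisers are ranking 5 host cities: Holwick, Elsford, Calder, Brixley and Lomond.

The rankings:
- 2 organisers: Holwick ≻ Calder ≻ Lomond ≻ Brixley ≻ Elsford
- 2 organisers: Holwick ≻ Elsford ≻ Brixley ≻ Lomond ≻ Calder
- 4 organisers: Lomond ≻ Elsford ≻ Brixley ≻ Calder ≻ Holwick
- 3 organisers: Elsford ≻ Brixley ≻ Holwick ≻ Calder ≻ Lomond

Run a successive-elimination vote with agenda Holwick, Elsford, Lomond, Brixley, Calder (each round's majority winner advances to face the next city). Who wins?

Lomond

Round 1: Holwick vs Elsford — 4–7, Elsford advances.
Round 2: Elsford vs Lomond — 5–6, Lomond advances.
Round 3: Lomond vs Brixley — 6–5, Lomond advances.
Round 4: Lomond vs Calder — 6–5, Lomond advances.
Lomond survives the agenda.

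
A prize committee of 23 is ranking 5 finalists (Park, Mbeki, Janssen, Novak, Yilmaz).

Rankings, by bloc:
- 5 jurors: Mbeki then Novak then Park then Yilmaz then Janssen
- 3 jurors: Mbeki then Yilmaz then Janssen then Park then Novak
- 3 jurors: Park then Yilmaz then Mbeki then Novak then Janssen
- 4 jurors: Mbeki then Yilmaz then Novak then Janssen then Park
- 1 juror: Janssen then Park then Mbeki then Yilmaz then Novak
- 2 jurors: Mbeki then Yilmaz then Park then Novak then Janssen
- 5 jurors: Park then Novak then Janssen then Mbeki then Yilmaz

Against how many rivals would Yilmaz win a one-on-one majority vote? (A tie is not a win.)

2

Yilmaz against each rival (23 jurors):
Yilmaz–Park: Park 14–9.
Yilmaz vs Mbeki: Yilmaz preferred on 3 ballots; Mbeki wins 20–3.
Yilmaz vs Janssen: Yilmaz, 17–6.
Yilmaz vs Novak: Yilmaz is ranked higher on 3+3+4+1+2 = 13 ballots, Novak on 10. Yilmaz wins 13–10.
Yilmaz beats Janssen, Novak; loses to Park, Mbeki — 2 pairwise wins.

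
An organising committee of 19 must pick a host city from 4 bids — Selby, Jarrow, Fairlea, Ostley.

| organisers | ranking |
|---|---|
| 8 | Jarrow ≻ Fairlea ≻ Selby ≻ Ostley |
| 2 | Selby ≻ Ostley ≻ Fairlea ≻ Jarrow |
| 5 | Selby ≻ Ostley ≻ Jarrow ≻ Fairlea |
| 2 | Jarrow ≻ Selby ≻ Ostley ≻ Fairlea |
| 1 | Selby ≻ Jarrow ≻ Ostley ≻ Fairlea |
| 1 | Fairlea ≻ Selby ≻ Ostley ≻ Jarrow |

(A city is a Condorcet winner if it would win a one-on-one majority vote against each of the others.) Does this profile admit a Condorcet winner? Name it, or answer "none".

Jarrow

Check each pair by majority over 19 ballots:
Selby vs Jarrow: Jarrow wins 10–9.
Selby–Fairlea: Selby 10–9.
Selby–Ostley: Selby 19–0.
Jarrow vs Fairlea: Jarrow wins 16–3.
Jarrow vs Ostley: Jarrow, 11–8.
Fairlea–Ostley: Ostley 10–9.
Jarrow beats each of Selby, Fairlea, Ostley — Jarrow is the Condorcet winner.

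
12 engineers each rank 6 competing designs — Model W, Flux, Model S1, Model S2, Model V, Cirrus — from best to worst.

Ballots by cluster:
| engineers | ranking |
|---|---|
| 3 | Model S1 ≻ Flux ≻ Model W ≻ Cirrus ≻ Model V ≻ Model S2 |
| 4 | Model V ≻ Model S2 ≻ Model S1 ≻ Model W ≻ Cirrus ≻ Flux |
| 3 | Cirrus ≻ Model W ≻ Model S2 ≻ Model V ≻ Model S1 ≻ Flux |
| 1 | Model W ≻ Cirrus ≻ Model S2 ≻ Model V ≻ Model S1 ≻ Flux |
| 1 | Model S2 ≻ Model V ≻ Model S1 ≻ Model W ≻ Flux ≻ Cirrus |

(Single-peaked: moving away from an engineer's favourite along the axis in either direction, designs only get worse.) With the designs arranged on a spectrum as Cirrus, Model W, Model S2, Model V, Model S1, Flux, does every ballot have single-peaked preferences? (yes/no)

no

Axis positions: Cirrus=1, Model W=2, Model S2=3, Model V=4, Model S1=5, Flux=6.
Cluster 1: ranking walks positions 5-6-2-1-4-3; Model W is ranked above Model V even though Model V lies between Model W and the peak Model S1 on the axis — preferences dip and rise again. Not single-peaked.
Cluster 2 (peak Model V at position 4): ranking walks positions 4-3-5-2-1-6, expanding outward from the peak — single-peaked.
Cluster 3 (peak Cirrus at position 1): ranking walks positions 1-2-3-4-5-6, expanding outward from the peak — single-peaked.
Cluster 4 (peak Model W at position 2): ranking walks positions 2-1-3-4-5-6, expanding outward from the peak — single-peaked.
Cluster 5 (peak Model S2 at position 3): ranking walks positions 3-4-5-2-6-1, expanding outward from the peak — single-peaked.
Cluster 1 violates single-peakedness, so the profile is not single-peaked on this axis.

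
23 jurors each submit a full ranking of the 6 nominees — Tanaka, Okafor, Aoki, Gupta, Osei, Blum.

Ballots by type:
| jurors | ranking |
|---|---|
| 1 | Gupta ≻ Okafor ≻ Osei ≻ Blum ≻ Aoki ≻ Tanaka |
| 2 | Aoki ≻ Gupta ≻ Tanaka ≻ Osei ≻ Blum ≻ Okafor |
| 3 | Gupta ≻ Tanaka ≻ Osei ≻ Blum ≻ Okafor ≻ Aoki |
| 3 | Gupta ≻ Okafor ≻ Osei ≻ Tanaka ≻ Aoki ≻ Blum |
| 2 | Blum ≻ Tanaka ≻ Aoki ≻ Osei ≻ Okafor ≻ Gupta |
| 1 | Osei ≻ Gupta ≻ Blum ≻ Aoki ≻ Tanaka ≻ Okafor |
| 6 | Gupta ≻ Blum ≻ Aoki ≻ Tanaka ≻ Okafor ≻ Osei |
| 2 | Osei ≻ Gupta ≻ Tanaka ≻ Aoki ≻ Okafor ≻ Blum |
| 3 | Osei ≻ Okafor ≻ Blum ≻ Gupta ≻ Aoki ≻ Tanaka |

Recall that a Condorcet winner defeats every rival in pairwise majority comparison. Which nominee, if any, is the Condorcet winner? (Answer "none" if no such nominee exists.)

Pairwise majorities:
Tanaka vs Okafor: Tanaka, 16–7.
Tanaka vs Aoki: 3+3+2+2 = 10 for Tanaka, 13 for Aoki — Aoki by 13–10.
Tanaka vs Gupta: Tanaka is ranked higher on 2 ballots, Gupta on 21. Gupta wins 21–2.
Tanaka vs Osei: 2+3+2+6 = 13 for Tanaka, 10 for Osei — Tanaka by 13–10.
Tanaka vs Blum: Tanaka preferred on 2+3+3+2 = 10 ballots; Blum wins 13–10.
Okafor vs Aoki: Aoki, 13–10.
Okafor vs Gupta: 5 to 18, Gupta.
Okafor vs Osei: 1+3+6 = 10 for Okafor, 13 for Osei — Osei by 13–10.
Okafor vs Blum: 1+3+2+3 = 9 for Okafor, 14 for Blum — Blum by 14–9.
Aoki vs Gupta: Gupta, 19–4.
Aoki vs Osei: 2+2+6 = 10 for Aoki, 13 for Osei — Osei by 13–10.
Aoki vs Blum: Aoki is ranked higher on 2+3+2 = 7 ballots, Blum on 16. Blum wins 16–7.
Gupta–Osei: Gupta 15–8.
Gupta vs Blum: Gupta, 18–5.
Osei vs Blum: 15 for Osei, 8 for Blum — Osei by 15–8.
Gupta wins every pairwise contest, so Gupta is the Condorcet winner.

Gupta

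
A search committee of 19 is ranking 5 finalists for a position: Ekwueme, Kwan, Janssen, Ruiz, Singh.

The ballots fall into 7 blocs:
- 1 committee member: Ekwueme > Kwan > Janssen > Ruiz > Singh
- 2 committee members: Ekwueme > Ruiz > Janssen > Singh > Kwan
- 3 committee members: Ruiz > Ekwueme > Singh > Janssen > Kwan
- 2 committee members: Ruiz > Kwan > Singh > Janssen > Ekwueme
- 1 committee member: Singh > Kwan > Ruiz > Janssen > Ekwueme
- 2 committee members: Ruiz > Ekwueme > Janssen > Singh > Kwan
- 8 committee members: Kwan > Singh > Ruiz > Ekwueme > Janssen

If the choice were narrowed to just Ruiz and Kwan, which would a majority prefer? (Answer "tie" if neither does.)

Ballots ranking Ruiz above Kwan: 2 + 3 + 2 + 2 = 9.
Ballots ranking Kwan above Ruiz: 19 − 9 = 10.
Kwan wins the head-to-head 10–9.

Kwan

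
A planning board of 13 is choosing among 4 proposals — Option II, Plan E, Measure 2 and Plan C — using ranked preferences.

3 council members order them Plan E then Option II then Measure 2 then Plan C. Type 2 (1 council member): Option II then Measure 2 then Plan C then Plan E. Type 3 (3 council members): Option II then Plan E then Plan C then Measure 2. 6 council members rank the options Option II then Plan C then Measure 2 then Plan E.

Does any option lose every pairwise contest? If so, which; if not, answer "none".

Head-to-head results (13 council members):
Option II vs Plan E: Option II preferred on 1+3+6 = 10 ballots; Option II wins 10–3.
Option II–Measure 2: Option II 13–0.
Option II vs Plan C: Option II wins 13–0.
Plan E vs Measure 2: Measure 2, 7–6.
Plan E vs Plan C: Plan C, 7–6.
Measure 2 vs Plan C: Measure 2 preferred on 3+1 = 4 ballots; Plan C wins 9–4.
Plan E loses to every other option — it is the Condorcet loser.

Plan E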